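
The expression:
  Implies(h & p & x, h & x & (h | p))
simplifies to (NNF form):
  True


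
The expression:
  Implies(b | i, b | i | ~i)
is always true.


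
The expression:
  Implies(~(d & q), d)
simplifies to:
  d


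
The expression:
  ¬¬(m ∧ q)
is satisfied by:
  {m: True, q: True}


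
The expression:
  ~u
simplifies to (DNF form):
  ~u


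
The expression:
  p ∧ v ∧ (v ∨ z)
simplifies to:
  p ∧ v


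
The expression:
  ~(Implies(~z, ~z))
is never true.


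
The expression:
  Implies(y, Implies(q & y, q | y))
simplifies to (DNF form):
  True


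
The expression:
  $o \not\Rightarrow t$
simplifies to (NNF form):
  $o \wedge \neg t$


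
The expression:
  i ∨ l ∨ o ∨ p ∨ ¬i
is always true.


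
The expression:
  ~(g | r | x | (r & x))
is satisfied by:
  {x: False, r: False, g: False}


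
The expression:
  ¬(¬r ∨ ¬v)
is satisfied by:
  {r: True, v: True}


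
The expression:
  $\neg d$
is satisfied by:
  {d: False}


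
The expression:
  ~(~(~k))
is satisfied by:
  {k: False}


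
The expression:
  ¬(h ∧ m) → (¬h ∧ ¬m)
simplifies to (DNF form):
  (h ∧ m) ∨ (¬h ∧ ¬m)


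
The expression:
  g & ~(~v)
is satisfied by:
  {g: True, v: True}


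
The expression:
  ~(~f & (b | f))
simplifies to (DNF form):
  f | ~b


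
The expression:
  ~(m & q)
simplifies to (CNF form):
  ~m | ~q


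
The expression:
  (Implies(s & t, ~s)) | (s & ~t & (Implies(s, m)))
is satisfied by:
  {s: False, t: False}
  {t: True, s: False}
  {s: True, t: False}


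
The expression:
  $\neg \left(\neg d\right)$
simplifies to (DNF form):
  $d$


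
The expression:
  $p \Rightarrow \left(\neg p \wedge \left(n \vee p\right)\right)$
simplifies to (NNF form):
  $\neg p$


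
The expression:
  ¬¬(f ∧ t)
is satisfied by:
  {t: True, f: True}


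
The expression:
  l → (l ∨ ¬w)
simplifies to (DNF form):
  True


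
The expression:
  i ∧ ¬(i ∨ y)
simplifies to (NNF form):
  False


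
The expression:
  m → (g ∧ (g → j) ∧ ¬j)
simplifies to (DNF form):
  ¬m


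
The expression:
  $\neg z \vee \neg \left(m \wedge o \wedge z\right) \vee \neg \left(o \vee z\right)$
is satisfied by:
  {o: False, m: False, z: False}
  {z: True, o: False, m: False}
  {m: True, o: False, z: False}
  {z: True, m: True, o: False}
  {o: True, z: False, m: False}
  {z: True, o: True, m: False}
  {m: True, o: True, z: False}


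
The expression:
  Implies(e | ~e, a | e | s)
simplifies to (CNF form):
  a | e | s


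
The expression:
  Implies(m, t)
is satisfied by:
  {t: True, m: False}
  {m: False, t: False}
  {m: True, t: True}


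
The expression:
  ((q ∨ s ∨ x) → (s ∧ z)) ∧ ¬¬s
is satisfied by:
  {z: True, s: True}


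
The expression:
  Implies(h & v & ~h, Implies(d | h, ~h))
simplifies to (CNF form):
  True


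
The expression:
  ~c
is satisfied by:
  {c: False}


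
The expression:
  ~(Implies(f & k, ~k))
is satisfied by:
  {f: True, k: True}


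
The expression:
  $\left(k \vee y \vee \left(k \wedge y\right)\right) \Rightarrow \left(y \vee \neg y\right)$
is always true.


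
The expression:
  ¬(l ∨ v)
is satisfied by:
  {v: False, l: False}


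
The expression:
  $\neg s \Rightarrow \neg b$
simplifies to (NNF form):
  $s \vee \neg b$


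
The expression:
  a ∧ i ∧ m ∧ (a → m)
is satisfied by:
  {a: True, m: True, i: True}


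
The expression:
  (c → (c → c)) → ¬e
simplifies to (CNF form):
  ¬e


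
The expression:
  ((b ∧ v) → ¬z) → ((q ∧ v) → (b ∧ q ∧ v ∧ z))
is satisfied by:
  {b: True, z: True, v: False, q: False}
  {b: True, z: False, v: False, q: False}
  {z: True, b: False, v: False, q: False}
  {b: False, z: False, v: False, q: False}
  {b: True, q: True, z: True, v: False}
  {b: True, q: True, z: False, v: False}
  {q: True, z: True, b: False, v: False}
  {q: True, b: False, z: False, v: False}
  {b: True, v: True, z: True, q: False}
  {b: True, v: True, z: False, q: False}
  {v: True, z: True, b: False, q: False}
  {v: True, b: False, z: False, q: False}
  {b: True, q: True, v: True, z: True}


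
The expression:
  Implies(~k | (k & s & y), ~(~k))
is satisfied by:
  {k: True}


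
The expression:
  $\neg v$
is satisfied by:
  {v: False}


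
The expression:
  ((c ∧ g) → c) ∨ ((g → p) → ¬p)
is always true.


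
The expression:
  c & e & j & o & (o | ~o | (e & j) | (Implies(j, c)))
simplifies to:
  c & e & j & o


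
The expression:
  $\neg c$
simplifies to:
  $\neg c$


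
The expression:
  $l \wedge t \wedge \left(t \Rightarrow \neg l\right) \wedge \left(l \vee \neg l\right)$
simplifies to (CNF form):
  $\text{False}$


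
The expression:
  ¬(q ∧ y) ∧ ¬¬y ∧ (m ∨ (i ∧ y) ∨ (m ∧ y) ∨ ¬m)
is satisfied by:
  {y: True, q: False}


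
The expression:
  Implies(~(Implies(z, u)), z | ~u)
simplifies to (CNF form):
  True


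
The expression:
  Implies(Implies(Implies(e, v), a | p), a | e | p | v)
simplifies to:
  True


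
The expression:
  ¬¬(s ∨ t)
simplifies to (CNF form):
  s ∨ t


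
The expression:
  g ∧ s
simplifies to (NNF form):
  g ∧ s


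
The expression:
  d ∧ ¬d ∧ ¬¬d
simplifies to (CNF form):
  False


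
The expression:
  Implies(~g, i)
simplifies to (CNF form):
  g | i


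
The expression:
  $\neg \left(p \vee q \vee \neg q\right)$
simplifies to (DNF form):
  $\text{False}$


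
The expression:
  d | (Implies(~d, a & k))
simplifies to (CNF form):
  (a | d) & (d | k)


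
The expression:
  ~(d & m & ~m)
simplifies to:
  True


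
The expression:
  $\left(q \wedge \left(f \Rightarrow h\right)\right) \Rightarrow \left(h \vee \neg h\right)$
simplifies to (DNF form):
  $\text{True}$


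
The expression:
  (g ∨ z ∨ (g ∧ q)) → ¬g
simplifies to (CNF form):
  ¬g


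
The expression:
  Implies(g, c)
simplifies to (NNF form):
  c | ~g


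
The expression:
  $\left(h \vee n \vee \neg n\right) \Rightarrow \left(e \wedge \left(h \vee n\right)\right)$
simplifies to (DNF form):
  $\left(e \wedge h\right) \vee \left(e \wedge n\right)$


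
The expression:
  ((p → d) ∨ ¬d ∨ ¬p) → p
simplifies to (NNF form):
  p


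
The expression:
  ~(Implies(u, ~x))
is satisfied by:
  {u: True, x: True}


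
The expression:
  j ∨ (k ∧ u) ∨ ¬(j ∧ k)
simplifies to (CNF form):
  True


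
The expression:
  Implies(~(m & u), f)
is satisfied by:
  {m: True, f: True, u: True}
  {m: True, f: True, u: False}
  {f: True, u: True, m: False}
  {f: True, u: False, m: False}
  {m: True, u: True, f: False}


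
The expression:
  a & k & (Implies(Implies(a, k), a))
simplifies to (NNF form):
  a & k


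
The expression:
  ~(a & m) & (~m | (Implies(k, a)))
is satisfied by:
  {a: False, m: False, k: False}
  {k: True, a: False, m: False}
  {a: True, k: False, m: False}
  {k: True, a: True, m: False}
  {m: True, k: False, a: False}


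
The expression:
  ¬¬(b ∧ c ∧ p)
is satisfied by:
  {c: True, p: True, b: True}


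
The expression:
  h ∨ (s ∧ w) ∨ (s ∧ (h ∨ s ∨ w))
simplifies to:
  h ∨ s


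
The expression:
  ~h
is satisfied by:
  {h: False}


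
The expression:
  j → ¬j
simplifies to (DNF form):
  ¬j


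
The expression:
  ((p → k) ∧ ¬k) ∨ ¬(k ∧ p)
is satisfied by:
  {p: False, k: False}
  {k: True, p: False}
  {p: True, k: False}


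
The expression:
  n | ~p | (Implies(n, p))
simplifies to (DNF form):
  True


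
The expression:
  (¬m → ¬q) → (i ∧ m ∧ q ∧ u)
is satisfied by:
  {u: True, i: True, q: True, m: False}
  {u: True, q: True, i: False, m: False}
  {i: True, q: True, u: False, m: False}
  {q: True, u: False, i: False, m: False}
  {u: True, m: True, i: True, q: True}


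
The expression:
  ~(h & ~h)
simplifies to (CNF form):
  True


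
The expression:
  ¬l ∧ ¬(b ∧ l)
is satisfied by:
  {l: False}


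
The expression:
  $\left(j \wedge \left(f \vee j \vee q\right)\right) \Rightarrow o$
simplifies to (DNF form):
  $o \vee \neg j$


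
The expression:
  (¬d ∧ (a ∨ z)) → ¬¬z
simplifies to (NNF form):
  d ∨ z ∨ ¬a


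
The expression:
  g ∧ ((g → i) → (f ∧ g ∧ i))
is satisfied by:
  {g: True, f: True, i: False}
  {g: True, f: False, i: False}
  {g: True, i: True, f: True}


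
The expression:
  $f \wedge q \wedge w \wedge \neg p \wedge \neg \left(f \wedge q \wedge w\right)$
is never true.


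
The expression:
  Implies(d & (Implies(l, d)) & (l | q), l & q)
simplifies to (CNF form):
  (l | ~d | ~l) & (l | ~d | ~q) & (q | ~d | ~l) & (q | ~d | ~q)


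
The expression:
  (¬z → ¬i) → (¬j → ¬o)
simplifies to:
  j ∨ (i ∧ ¬z) ∨ ¬o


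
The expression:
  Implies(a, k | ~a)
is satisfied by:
  {k: True, a: False}
  {a: False, k: False}
  {a: True, k: True}


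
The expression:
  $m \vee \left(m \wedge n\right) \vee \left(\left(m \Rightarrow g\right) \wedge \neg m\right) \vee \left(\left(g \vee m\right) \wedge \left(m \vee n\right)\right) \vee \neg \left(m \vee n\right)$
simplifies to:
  $\text{True}$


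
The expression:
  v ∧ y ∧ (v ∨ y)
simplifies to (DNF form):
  v ∧ y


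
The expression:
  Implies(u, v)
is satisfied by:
  {v: True, u: False}
  {u: False, v: False}
  {u: True, v: True}


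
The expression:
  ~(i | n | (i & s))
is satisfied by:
  {n: False, i: False}


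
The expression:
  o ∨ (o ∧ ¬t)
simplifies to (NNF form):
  o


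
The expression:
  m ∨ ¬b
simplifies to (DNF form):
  m ∨ ¬b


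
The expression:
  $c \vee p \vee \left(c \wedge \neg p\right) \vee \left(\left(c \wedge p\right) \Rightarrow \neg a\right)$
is always true.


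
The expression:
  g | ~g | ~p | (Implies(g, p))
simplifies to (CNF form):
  True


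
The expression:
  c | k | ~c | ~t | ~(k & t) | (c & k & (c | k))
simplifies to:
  True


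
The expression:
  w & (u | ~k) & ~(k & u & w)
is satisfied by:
  {w: True, k: False}


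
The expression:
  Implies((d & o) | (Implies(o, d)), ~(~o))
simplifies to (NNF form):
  o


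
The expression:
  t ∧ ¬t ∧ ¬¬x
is never true.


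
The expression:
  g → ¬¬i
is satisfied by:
  {i: True, g: False}
  {g: False, i: False}
  {g: True, i: True}


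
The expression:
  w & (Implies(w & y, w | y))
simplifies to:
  w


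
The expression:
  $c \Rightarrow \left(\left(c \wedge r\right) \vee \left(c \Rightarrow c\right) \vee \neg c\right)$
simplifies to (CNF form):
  $\text{True}$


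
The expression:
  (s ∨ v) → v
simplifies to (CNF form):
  v ∨ ¬s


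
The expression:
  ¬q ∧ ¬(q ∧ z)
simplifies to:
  ¬q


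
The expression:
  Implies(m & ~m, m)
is always true.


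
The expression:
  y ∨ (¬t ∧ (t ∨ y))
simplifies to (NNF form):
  y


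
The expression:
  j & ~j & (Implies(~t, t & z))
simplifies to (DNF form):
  False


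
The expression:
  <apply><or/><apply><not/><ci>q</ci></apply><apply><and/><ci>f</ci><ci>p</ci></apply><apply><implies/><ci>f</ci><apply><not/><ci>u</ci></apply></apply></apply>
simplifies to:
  <apply><or/><ci>p</ci><apply><not/><ci>f</ci></apply><apply><not/><ci>q</ci></apply><apply><not/><ci>u</ci></apply></apply>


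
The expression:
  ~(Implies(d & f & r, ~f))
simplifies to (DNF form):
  d & f & r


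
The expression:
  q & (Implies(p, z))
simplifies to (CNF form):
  q & (z | ~p)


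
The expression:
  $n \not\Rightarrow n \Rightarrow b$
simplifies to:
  $\text{True}$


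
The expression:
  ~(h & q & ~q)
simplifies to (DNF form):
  True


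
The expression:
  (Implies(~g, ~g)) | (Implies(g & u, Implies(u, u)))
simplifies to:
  True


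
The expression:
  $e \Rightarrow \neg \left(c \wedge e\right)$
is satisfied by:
  {c: False, e: False}
  {e: True, c: False}
  {c: True, e: False}


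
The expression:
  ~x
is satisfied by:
  {x: False}


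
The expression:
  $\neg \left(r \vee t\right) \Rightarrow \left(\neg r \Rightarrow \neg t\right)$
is always true.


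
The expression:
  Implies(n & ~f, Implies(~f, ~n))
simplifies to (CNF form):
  f | ~n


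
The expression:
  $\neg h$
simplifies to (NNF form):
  $\neg h$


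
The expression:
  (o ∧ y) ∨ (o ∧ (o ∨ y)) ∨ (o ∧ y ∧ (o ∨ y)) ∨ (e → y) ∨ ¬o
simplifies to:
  True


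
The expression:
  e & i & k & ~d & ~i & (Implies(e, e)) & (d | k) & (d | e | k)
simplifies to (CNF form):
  False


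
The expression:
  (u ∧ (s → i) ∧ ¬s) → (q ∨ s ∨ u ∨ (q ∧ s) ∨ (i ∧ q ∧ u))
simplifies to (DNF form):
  True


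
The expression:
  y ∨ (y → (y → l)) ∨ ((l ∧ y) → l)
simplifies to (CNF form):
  True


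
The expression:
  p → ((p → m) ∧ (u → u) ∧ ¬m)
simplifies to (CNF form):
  ¬p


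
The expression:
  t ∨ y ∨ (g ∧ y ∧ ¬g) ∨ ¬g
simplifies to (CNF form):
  t ∨ y ∨ ¬g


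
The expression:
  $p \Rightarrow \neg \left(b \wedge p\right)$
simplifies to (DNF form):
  $\neg b \vee \neg p$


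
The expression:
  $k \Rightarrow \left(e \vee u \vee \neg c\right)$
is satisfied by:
  {u: True, e: True, k: False, c: False}
  {u: True, k: False, e: False, c: False}
  {e: True, u: False, k: False, c: False}
  {u: False, k: False, e: False, c: False}
  {c: True, u: True, e: True, k: False}
  {c: True, u: True, k: False, e: False}
  {c: True, e: True, u: False, k: False}
  {c: True, u: False, k: False, e: False}
  {u: True, k: True, e: True, c: False}
  {u: True, k: True, c: False, e: False}
  {k: True, e: True, c: False, u: False}
  {k: True, c: False, e: False, u: False}
  {u: True, k: True, c: True, e: True}
  {u: True, k: True, c: True, e: False}
  {k: True, c: True, e: True, u: False}


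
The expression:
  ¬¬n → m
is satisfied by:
  {m: True, n: False}
  {n: False, m: False}
  {n: True, m: True}


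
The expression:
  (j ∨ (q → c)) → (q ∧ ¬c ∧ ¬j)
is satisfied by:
  {q: True, j: False, c: False}


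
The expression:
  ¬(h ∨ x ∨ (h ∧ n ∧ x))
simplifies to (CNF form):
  ¬h ∧ ¬x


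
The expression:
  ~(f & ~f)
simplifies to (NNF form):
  True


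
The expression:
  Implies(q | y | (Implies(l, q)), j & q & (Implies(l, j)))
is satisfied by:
  {q: True, l: True, j: True, y: False}
  {q: True, j: True, y: False, l: False}
  {q: True, l: True, j: True, y: True}
  {q: True, j: True, y: True, l: False}
  {j: True, l: True, y: False, q: False}
  {l: True, y: False, j: False, q: False}


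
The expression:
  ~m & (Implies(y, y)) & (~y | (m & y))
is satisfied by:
  {y: False, m: False}


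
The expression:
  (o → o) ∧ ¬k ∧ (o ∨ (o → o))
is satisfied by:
  {k: False}


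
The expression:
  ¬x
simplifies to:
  ¬x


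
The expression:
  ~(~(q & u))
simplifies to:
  q & u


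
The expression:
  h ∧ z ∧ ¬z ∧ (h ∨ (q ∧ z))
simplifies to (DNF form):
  False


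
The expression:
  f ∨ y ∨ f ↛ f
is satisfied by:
  {y: True, f: True}
  {y: True, f: False}
  {f: True, y: False}


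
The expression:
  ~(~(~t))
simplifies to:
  ~t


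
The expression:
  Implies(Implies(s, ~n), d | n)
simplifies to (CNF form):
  d | n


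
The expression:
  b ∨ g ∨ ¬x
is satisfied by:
  {b: True, g: True, x: False}
  {b: True, g: False, x: False}
  {g: True, b: False, x: False}
  {b: False, g: False, x: False}
  {b: True, x: True, g: True}
  {b: True, x: True, g: False}
  {x: True, g: True, b: False}


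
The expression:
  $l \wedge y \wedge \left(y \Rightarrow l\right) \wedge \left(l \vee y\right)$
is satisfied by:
  {y: True, l: True}


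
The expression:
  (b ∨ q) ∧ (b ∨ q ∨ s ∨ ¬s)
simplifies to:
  b ∨ q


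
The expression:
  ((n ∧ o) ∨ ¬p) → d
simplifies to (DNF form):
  d ∨ (p ∧ ¬n) ∨ (p ∧ ¬o)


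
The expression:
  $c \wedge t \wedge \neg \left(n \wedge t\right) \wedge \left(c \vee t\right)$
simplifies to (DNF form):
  $c \wedge t \wedge \neg n$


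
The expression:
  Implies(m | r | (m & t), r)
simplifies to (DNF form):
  r | ~m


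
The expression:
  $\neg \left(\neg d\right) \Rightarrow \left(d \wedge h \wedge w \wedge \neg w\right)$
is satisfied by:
  {d: False}


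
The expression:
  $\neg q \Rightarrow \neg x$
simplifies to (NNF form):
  $q \vee \neg x$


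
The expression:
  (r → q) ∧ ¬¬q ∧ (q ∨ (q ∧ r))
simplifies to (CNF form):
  q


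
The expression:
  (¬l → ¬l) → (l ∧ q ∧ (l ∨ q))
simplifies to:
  l ∧ q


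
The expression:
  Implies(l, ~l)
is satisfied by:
  {l: False}


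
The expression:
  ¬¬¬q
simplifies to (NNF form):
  ¬q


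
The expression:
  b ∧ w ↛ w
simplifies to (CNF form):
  False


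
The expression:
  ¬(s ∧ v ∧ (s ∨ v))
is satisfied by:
  {s: False, v: False}
  {v: True, s: False}
  {s: True, v: False}


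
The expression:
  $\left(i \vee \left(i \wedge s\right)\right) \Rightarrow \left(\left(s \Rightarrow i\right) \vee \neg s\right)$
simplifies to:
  $\text{True}$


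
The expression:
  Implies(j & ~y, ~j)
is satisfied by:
  {y: True, j: False}
  {j: False, y: False}
  {j: True, y: True}


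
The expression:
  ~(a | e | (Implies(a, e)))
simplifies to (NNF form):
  False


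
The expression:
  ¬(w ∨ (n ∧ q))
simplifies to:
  ¬w ∧ (¬n ∨ ¬q)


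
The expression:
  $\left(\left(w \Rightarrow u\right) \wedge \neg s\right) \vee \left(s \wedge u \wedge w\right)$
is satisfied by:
  {u: True, s: False, w: False}
  {u: False, s: False, w: False}
  {w: True, u: True, s: False}
  {w: True, s: True, u: True}


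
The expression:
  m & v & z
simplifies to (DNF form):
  m & v & z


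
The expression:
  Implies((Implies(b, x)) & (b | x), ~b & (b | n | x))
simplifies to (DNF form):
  ~b | ~x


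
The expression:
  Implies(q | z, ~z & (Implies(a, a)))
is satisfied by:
  {z: False}


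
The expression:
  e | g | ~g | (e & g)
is always true.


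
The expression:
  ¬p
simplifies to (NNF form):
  ¬p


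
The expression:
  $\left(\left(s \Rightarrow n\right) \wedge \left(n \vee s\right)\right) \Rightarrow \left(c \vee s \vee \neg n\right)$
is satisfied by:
  {c: True, s: True, n: False}
  {c: True, s: False, n: False}
  {s: True, c: False, n: False}
  {c: False, s: False, n: False}
  {n: True, c: True, s: True}
  {n: True, c: True, s: False}
  {n: True, s: True, c: False}


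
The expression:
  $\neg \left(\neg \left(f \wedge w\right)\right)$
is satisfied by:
  {w: True, f: True}


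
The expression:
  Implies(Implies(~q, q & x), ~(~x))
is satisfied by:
  {x: True, q: False}
  {q: False, x: False}
  {q: True, x: True}


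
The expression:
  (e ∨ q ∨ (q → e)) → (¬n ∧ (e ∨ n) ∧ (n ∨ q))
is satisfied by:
  {e: True, q: True, n: False}


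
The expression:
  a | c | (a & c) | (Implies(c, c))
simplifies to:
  True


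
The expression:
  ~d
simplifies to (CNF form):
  ~d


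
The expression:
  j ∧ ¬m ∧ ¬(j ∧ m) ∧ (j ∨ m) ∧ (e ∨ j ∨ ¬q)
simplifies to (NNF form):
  j ∧ ¬m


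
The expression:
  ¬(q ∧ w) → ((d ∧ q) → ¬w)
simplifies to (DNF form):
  True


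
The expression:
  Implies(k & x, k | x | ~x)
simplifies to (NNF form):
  True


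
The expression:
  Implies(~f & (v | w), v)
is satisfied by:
  {v: True, f: True, w: False}
  {v: True, w: False, f: False}
  {f: True, w: False, v: False}
  {f: False, w: False, v: False}
  {v: True, f: True, w: True}
  {v: True, w: True, f: False}
  {f: True, w: True, v: False}


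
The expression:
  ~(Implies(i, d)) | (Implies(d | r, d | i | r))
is always true.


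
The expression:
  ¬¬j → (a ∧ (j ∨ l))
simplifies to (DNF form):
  a ∨ ¬j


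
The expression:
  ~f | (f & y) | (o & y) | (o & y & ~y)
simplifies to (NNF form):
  y | ~f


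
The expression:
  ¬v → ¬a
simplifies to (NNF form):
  v ∨ ¬a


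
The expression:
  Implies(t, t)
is always true.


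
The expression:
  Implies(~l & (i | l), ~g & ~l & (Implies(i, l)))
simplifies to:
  l | ~i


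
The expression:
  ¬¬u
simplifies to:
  u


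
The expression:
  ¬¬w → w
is always true.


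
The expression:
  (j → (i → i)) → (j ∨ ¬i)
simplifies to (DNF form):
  j ∨ ¬i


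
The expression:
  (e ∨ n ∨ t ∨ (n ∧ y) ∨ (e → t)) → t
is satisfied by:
  {t: True}


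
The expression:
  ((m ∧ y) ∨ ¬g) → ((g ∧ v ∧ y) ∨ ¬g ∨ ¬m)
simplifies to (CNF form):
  v ∨ ¬g ∨ ¬m ∨ ¬y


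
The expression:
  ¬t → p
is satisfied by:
  {t: True, p: True}
  {t: True, p: False}
  {p: True, t: False}


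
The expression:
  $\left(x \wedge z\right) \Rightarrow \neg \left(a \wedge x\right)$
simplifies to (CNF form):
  $\neg a \vee \neg x \vee \neg z$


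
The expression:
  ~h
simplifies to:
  ~h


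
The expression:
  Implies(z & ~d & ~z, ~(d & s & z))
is always true.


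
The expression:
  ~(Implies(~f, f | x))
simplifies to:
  ~f & ~x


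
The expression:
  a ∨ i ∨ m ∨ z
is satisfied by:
  {i: True, a: True, z: True, m: True}
  {i: True, a: True, z: True, m: False}
  {i: True, a: True, m: True, z: False}
  {i: True, a: True, m: False, z: False}
  {i: True, z: True, m: True, a: False}
  {i: True, z: True, m: False, a: False}
  {i: True, z: False, m: True, a: False}
  {i: True, z: False, m: False, a: False}
  {a: True, z: True, m: True, i: False}
  {a: True, z: True, m: False, i: False}
  {a: True, m: True, z: False, i: False}
  {a: True, m: False, z: False, i: False}
  {z: True, m: True, a: False, i: False}
  {z: True, a: False, m: False, i: False}
  {m: True, a: False, z: False, i: False}


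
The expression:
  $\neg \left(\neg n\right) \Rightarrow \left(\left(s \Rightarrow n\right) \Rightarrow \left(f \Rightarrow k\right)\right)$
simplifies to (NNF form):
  $k \vee \neg f \vee \neg n$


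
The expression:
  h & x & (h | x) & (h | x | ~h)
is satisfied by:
  {h: True, x: True}


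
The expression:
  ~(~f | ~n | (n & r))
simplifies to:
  f & n & ~r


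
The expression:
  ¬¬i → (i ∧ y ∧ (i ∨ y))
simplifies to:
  y ∨ ¬i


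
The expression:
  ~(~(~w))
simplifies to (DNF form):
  ~w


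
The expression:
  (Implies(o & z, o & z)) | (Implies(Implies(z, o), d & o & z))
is always true.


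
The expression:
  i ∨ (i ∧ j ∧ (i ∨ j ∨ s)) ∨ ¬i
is always true.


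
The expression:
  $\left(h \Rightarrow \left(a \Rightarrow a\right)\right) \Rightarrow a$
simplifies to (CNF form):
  $a$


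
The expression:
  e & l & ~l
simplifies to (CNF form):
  False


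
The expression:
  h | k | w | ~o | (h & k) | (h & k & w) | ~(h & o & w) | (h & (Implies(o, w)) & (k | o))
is always true.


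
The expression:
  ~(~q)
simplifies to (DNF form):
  q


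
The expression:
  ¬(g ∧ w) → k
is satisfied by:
  {k: True, g: True, w: True}
  {k: True, g: True, w: False}
  {k: True, w: True, g: False}
  {k: True, w: False, g: False}
  {g: True, w: True, k: False}


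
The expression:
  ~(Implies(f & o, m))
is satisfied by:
  {f: True, o: True, m: False}


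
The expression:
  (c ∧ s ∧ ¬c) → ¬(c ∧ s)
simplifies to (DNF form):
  True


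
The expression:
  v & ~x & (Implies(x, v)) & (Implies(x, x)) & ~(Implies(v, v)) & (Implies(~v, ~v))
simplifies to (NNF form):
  False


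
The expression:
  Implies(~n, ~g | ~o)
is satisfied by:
  {n: True, g: False, o: False}
  {g: False, o: False, n: False}
  {n: True, o: True, g: False}
  {o: True, g: False, n: False}
  {n: True, g: True, o: False}
  {g: True, n: False, o: False}
  {n: True, o: True, g: True}


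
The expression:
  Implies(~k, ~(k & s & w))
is always true.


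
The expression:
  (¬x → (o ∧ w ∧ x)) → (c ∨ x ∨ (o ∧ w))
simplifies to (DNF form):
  True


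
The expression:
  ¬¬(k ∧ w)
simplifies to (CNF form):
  k ∧ w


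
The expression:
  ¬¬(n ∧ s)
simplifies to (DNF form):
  n ∧ s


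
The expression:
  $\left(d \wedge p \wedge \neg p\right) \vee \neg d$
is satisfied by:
  {d: False}


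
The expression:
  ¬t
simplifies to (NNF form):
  ¬t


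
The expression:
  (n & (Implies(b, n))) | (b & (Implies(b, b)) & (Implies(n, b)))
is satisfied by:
  {n: True, b: True}
  {n: True, b: False}
  {b: True, n: False}


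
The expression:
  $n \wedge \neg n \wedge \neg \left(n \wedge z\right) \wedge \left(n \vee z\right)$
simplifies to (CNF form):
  $\text{False}$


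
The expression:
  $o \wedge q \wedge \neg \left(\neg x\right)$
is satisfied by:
  {o: True, x: True, q: True}


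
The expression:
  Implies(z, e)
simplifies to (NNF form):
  e | ~z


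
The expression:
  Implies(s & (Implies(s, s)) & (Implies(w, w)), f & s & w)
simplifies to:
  ~s | (f & w)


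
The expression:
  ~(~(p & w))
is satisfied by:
  {p: True, w: True}


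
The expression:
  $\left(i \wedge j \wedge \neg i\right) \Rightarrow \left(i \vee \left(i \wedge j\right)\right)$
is always true.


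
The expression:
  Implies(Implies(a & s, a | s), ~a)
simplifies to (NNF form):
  ~a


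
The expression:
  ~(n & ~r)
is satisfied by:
  {r: True, n: False}
  {n: False, r: False}
  {n: True, r: True}


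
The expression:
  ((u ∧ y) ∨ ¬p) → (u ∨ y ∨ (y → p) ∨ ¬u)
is always true.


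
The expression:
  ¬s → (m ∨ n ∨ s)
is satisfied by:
  {n: True, m: True, s: True}
  {n: True, m: True, s: False}
  {n: True, s: True, m: False}
  {n: True, s: False, m: False}
  {m: True, s: True, n: False}
  {m: True, s: False, n: False}
  {s: True, m: False, n: False}


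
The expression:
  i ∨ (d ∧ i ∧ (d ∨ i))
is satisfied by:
  {i: True}


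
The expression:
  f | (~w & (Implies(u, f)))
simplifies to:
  f | (~u & ~w)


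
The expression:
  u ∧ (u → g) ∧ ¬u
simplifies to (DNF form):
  False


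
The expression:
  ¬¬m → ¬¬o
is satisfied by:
  {o: True, m: False}
  {m: False, o: False}
  {m: True, o: True}


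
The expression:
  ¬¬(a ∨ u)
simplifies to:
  a ∨ u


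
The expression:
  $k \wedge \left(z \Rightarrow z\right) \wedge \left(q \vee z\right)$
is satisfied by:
  {q: True, z: True, k: True}
  {q: True, k: True, z: False}
  {z: True, k: True, q: False}


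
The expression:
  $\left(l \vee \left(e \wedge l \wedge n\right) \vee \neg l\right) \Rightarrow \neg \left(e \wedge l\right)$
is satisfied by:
  {l: False, e: False}
  {e: True, l: False}
  {l: True, e: False}


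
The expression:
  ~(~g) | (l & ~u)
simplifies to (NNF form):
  g | (l & ~u)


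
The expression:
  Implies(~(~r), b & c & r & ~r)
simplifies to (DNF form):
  ~r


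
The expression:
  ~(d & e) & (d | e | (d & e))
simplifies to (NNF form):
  (d & ~e) | (e & ~d)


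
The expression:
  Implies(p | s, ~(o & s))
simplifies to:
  ~o | ~s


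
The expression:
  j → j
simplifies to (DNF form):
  True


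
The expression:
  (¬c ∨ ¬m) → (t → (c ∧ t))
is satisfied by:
  {c: True, t: False}
  {t: False, c: False}
  {t: True, c: True}


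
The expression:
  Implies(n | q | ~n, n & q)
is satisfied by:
  {q: True, n: True}


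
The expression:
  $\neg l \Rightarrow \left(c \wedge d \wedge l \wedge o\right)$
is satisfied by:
  {l: True}


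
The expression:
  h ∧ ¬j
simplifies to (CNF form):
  h ∧ ¬j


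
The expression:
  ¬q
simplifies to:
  ¬q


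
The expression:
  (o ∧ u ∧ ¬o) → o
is always true.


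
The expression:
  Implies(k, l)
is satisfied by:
  {l: True, k: False}
  {k: False, l: False}
  {k: True, l: True}


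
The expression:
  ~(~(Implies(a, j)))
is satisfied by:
  {j: True, a: False}
  {a: False, j: False}
  {a: True, j: True}


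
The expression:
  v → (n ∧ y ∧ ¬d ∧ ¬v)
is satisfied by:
  {v: False}


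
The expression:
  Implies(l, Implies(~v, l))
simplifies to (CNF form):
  True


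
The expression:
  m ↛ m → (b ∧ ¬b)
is always true.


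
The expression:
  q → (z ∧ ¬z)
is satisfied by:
  {q: False}


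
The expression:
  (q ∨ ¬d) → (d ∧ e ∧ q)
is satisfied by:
  {e: True, d: True, q: False}
  {d: True, q: False, e: False}
  {q: True, e: True, d: True}


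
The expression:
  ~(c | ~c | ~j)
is never true.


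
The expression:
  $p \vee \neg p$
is always true.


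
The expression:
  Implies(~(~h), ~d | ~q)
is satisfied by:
  {h: False, q: False, d: False}
  {d: True, h: False, q: False}
  {q: True, h: False, d: False}
  {d: True, q: True, h: False}
  {h: True, d: False, q: False}
  {d: True, h: True, q: False}
  {q: True, h: True, d: False}


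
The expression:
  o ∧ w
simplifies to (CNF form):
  o ∧ w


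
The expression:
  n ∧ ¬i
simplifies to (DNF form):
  n ∧ ¬i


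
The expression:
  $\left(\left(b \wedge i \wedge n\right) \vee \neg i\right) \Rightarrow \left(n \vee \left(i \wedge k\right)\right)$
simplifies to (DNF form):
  $i \vee n$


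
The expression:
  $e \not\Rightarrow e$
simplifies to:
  $\text{False}$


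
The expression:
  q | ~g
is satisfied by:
  {q: True, g: False}
  {g: False, q: False}
  {g: True, q: True}


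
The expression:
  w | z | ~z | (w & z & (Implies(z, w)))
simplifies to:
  True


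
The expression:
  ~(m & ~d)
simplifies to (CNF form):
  d | ~m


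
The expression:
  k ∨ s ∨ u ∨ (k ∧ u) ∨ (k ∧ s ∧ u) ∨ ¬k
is always true.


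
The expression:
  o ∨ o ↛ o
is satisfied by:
  {o: True}


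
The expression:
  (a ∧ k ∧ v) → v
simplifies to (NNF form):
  True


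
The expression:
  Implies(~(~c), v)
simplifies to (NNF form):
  v | ~c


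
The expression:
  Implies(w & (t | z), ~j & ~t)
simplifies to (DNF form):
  ~w | (~j & ~t) | (~t & ~z)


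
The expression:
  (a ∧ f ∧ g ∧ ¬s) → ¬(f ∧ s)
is always true.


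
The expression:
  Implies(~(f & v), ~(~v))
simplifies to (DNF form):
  v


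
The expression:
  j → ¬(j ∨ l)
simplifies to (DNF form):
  ¬j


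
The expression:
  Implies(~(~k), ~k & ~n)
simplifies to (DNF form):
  ~k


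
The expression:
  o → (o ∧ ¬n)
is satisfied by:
  {o: False, n: False}
  {n: True, o: False}
  {o: True, n: False}


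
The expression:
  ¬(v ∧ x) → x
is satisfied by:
  {x: True}


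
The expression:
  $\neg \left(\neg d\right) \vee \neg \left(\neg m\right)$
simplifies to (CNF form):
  $d \vee m$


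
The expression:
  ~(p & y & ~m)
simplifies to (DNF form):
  m | ~p | ~y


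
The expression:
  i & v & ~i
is never true.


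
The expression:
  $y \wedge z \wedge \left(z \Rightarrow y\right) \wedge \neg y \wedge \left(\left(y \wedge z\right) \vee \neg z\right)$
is never true.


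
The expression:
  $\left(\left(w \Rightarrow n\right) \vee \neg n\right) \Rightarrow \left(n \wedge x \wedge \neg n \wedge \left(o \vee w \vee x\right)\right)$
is never true.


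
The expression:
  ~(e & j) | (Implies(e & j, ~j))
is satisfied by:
  {e: False, j: False}
  {j: True, e: False}
  {e: True, j: False}


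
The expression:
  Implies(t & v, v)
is always true.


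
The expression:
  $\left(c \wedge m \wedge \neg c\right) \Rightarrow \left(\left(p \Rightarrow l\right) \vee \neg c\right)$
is always true.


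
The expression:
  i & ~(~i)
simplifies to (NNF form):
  i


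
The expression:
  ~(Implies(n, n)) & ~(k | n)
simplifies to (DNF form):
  False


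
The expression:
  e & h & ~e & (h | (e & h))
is never true.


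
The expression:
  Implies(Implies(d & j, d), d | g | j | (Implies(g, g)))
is always true.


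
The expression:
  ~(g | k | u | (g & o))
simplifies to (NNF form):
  ~g & ~k & ~u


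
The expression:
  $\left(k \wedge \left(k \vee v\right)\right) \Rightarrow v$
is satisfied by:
  {v: True, k: False}
  {k: False, v: False}
  {k: True, v: True}


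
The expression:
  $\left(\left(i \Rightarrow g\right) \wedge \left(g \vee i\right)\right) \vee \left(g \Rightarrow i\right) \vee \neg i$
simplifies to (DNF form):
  $\text{True}$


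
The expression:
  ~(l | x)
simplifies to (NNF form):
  ~l & ~x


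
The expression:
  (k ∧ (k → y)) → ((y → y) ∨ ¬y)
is always true.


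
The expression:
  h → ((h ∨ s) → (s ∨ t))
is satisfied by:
  {t: True, s: True, h: False}
  {t: True, h: False, s: False}
  {s: True, h: False, t: False}
  {s: False, h: False, t: False}
  {t: True, s: True, h: True}
  {t: True, h: True, s: False}
  {s: True, h: True, t: False}


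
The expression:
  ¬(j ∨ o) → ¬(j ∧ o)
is always true.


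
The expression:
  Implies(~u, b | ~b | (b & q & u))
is always true.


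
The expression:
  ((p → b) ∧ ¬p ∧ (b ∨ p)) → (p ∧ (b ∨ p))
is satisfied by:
  {p: True, b: False}
  {b: False, p: False}
  {b: True, p: True}


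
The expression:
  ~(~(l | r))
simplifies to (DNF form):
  l | r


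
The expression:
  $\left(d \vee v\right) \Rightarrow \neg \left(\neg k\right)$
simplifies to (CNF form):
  $\left(k \vee \neg d\right) \wedge \left(k \vee \neg v\right)$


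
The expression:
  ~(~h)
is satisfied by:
  {h: True}


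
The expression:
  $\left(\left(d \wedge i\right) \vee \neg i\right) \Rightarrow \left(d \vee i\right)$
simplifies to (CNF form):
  $d \vee i$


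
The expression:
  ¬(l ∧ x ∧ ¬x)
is always true.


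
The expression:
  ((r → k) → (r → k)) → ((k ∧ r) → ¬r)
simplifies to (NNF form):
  ¬k ∨ ¬r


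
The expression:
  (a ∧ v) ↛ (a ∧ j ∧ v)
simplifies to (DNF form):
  a ∧ v ∧ ¬j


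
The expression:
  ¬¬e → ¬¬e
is always true.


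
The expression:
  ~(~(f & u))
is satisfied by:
  {u: True, f: True}


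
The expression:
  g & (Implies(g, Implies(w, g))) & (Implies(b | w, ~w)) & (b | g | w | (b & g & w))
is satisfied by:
  {g: True, w: False}


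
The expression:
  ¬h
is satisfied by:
  {h: False}


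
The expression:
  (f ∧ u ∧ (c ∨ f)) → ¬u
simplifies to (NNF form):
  ¬f ∨ ¬u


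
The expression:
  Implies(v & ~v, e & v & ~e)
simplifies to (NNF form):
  True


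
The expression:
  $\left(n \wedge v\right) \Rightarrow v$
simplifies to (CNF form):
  $\text{True}$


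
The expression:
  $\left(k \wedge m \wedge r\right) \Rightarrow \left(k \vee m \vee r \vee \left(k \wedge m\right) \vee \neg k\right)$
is always true.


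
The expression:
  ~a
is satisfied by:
  {a: False}


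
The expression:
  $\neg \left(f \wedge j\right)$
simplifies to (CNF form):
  $\neg f \vee \neg j$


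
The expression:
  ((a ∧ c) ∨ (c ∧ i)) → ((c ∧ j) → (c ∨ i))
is always true.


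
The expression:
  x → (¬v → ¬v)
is always true.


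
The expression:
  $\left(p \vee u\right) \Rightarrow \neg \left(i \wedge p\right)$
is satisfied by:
  {p: False, i: False}
  {i: True, p: False}
  {p: True, i: False}


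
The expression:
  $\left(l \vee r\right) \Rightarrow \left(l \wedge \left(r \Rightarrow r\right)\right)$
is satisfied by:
  {l: True, r: False}
  {r: False, l: False}
  {r: True, l: True}


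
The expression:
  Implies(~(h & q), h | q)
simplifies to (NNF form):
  h | q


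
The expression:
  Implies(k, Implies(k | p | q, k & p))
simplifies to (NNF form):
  p | ~k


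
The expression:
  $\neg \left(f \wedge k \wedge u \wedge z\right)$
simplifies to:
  $\neg f \vee \neg k \vee \neg u \vee \neg z$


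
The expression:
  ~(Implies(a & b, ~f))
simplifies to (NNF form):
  a & b & f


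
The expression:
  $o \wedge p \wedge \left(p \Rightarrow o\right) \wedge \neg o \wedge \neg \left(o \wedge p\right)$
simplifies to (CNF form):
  $\text{False}$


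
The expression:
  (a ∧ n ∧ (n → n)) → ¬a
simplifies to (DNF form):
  ¬a ∨ ¬n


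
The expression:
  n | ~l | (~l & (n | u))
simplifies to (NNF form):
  n | ~l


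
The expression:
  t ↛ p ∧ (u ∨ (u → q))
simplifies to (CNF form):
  t ∧ ¬p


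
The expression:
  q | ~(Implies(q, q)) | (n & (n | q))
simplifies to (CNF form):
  n | q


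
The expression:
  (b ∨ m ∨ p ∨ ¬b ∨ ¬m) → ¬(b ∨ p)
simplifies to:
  ¬b ∧ ¬p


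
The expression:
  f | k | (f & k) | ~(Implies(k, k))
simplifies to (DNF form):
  f | k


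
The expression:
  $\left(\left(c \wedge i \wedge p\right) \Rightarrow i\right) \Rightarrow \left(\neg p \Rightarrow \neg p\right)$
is always true.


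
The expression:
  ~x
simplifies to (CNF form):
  ~x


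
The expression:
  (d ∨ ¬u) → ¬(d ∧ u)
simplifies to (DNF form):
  ¬d ∨ ¬u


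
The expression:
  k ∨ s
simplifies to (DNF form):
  k ∨ s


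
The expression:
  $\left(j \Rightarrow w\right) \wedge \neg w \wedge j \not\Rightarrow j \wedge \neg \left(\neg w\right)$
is never true.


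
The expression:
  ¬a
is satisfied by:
  {a: False}


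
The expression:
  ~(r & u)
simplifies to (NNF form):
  ~r | ~u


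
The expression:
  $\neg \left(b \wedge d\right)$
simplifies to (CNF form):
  $\neg b \vee \neg d$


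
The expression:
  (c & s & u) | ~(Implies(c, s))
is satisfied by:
  {c: True, u: True, s: False}
  {c: True, s: False, u: False}
  {c: True, u: True, s: True}


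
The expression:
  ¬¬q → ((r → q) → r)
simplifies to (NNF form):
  r ∨ ¬q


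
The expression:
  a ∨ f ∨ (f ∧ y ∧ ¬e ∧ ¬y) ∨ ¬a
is always true.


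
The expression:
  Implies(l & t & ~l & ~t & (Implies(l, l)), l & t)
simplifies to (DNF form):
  True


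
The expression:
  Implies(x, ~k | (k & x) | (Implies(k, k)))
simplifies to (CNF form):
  True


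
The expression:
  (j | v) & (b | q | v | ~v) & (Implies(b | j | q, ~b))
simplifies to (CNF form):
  ~b & (j | v)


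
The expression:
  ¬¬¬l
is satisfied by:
  {l: False}


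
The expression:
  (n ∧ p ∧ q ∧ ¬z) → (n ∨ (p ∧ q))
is always true.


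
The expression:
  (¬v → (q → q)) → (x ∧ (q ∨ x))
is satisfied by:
  {x: True}


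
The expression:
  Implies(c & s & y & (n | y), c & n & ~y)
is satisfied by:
  {s: False, c: False, y: False}
  {y: True, s: False, c: False}
  {c: True, s: False, y: False}
  {y: True, c: True, s: False}
  {s: True, y: False, c: False}
  {y: True, s: True, c: False}
  {c: True, s: True, y: False}
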